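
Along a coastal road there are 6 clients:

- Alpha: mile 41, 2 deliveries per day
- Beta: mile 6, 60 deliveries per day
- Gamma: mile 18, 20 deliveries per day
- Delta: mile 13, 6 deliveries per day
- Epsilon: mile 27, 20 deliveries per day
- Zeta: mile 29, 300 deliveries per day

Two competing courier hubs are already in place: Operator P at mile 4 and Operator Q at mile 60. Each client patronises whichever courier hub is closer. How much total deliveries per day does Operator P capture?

The indifferent point is the midpoint (4+60)/2 = 32; clients left of it (closer to Operator P at 4) go to Operator P, those right go to Operator Q.
  Beta at 6 (w=60) → Operator P
  Delta at 13 (w=6) → Operator P
  Gamma at 18 (w=20) → Operator P
  Epsilon at 27 (w=20) → Operator P
  Zeta at 29 (w=300) → Operator P
  Alpha at 41 (w=2) → Operator Q
Operator P captures 406; Operator Q captures 2.

406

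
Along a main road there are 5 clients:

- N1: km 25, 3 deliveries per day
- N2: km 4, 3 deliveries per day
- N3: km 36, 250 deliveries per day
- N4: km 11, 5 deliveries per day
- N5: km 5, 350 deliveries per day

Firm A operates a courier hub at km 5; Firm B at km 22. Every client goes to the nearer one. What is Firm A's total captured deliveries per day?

358

The indifferent point is the midpoint (5+22)/2 = 13.5; clients left of it (closer to Firm A at 5) go to Firm A, those right go to Firm B.
  N2 at 4 (w=3) → Firm A
  N5 at 5 (w=350) → Firm A
  N4 at 11 (w=5) → Firm A
  N1 at 25 (w=3) → Firm B
  N3 at 36 (w=250) → Firm B
Firm A captures 358; Firm B captures 253.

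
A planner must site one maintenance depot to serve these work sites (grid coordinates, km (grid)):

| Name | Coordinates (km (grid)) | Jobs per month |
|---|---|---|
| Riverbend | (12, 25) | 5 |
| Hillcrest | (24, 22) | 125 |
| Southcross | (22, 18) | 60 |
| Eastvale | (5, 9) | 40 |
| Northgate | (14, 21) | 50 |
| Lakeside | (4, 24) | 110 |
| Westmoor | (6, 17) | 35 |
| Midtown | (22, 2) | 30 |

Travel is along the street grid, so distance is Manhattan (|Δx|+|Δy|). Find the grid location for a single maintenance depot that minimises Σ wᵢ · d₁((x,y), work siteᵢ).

Manhattan distance separates: Σwᵢ(|x−xᵢ|+|y−yᵢ|) = Σwᵢ|x−xᵢ| + Σwᵢ|y−yᵢ|, so x and y are optimised independently as 1-D weighted medians.
Total weight W = 455; half = 227.5.
x-coordinate, sorted with cumulative weight:
  x=4 (Lakeside, w=110) cum 110
  x=5 (Eastvale, w=40) cum 150
  x=6 (Westmoor, w=35) cum 185
  x=12 (Riverbend, w=5) cum 190
  x=14 (Northgate, w=50) cum 240  ← median
  x=22 (Southcross, w=60) cum 300
  x=22 (Midtown, w=30) cum 330
  x=24 (Hillcrest, w=125) cum 455
⇒ x* = 14
y-coordinate, sorted with cumulative weight:
  y=2 (Midtown, w=30) cum 30
  y=9 (Eastvale, w=40) cum 70
  y=17 (Westmoor, w=35) cum 105
  y=18 (Southcross, w=60) cum 165
  y=21 (Northgate, w=50) cum 215
  y=22 (Hillcrest, w=125) cum 340  ← median
  y=24 (Lakeside, w=110) cum 450
  y=25 (Riverbend, w=5) cum 455
⇒ y* = 22

(14, 22)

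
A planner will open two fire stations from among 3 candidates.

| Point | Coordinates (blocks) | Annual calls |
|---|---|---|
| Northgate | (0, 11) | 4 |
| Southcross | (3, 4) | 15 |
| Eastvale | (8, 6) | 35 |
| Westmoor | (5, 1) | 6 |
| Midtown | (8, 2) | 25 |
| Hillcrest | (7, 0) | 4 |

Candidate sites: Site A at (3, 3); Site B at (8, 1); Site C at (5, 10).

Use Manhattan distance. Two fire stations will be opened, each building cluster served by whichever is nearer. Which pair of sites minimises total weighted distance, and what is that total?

{Site A, Site B}, total 285

Evaluate every pair (each demand assigned to the nearer of the two):
  {Site A, Site B}: total = 285
  {Site B, Site C}: total = 370
  {Site A, Site C}: total = 486
Best pair: {Site A, Site B} with total 285.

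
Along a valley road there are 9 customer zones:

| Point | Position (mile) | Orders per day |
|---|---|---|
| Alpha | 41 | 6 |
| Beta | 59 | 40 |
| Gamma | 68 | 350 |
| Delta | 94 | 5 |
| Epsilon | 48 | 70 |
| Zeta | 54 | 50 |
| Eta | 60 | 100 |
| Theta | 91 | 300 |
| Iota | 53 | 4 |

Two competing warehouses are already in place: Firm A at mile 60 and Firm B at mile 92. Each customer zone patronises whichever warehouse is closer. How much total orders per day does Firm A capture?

The indifferent point is the midpoint (60+92)/2 = 76; customer zones left of it (closer to Firm A at 60) go to Firm A, those right go to Firm B.
  Alpha at 41 (w=6) → Firm A
  Epsilon at 48 (w=70) → Firm A
  Iota at 53 (w=4) → Firm A
  Zeta at 54 (w=50) → Firm A
  Beta at 59 (w=40) → Firm A
  Eta at 60 (w=100) → Firm A
  Gamma at 68 (w=350) → Firm A
  Theta at 91 (w=300) → Firm B
  Delta at 94 (w=5) → Firm B
Firm A captures 620; Firm B captures 305.

620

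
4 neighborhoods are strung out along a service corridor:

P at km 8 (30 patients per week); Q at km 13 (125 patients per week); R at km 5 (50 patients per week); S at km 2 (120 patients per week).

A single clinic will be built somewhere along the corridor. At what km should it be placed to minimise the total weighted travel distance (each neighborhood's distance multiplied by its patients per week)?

x = 5

For a sum of weighted absolute distances on a line, the optimum is the weighted median (not the mean). Total weight W = 325; half-weight = 162.5.
Sort by position and accumulate weight:
  km 2 (S, w=120) → cum 120
  km 5 (R, w=50) → cum 170  ≥ 162.5 → median here
  km 8 (P, w=30) → cum 200
  km 13 (Q, w=125) → cum 325
Optimal location: km 5.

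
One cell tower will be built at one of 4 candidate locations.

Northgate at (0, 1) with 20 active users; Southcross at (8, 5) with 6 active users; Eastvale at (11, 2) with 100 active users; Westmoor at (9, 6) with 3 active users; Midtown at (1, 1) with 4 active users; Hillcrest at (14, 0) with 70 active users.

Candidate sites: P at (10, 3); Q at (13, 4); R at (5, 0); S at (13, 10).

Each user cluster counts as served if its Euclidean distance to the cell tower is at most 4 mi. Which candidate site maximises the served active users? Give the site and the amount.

Coverage radius r = 4 mi; a point is covered iff (Δx)²+(Δy)² ≤ 4² = 16.
  P (10, 3): covers {Southcross, Eastvale, Westmoor} → 109
  Q (13, 4): covers {Eastvale} → 100
  R (5, 0): covers {none} → 0
  S (13, 10): covers {none} → 0
Maximum coverage at P: 109 active users.

P, covering 109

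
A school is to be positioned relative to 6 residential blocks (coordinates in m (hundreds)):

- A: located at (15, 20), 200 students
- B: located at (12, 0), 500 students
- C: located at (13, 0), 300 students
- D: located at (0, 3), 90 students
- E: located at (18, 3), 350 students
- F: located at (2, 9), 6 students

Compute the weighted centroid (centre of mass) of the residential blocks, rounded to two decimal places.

The minimiser of Σwᵢ‖p−pᵢ‖² is the weighted centroid p* = (Σwᵢpᵢ)/(Σwᵢ).
Σwᵢ = 1446.
Σwᵢxᵢ = 200·15 + 500·12 + 300·13 + 90·0 + 350·18 + 6·2 = 19212.
Σwᵢyᵢ = 200·20 + 500·0 + 300·0 + 90·3 + 350·3 + 6·9 = 5374.
x* = 19212/1446 = 13.29, y* = 5374/1446 = 3.72.

(13.29, 3.72)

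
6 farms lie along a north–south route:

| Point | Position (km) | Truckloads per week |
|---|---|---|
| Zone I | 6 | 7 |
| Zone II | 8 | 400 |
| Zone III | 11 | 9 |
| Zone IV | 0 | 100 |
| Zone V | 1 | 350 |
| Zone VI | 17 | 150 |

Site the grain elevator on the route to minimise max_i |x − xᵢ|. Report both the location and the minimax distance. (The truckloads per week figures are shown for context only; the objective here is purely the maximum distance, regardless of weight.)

location 8.5, max distance 8.5

The 1-center on a line is the midpoint of the two extreme points: leftmost at 0, rightmost at 17.
Optimal location = (0 + 17)/2 = 8.5; maximum distance = (17 − 0)/2 = 8.5.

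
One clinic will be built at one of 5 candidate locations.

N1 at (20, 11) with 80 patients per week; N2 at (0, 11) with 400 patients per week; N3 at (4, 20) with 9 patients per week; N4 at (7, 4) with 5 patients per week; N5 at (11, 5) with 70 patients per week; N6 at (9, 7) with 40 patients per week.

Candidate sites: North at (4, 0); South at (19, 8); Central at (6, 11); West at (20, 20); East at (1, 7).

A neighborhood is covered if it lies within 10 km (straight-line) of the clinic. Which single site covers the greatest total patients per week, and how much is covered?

Central, covering 524

Coverage radius r = 10 km; a point is covered iff (Δx)²+(Δy)² ≤ 10² = 100.
  North (4, 0): covers {N4, N5, N6} → 115
  South (19, 8): covers {N1, N5} → 150
  Central (6, 11): covers {N2, N3, N4, N5, N6} → 524
  West (20, 20): covers {N1} → 80
  East (1, 7): covers {N2, N4, N6} → 445
Maximum coverage at Central: 524 patients per week.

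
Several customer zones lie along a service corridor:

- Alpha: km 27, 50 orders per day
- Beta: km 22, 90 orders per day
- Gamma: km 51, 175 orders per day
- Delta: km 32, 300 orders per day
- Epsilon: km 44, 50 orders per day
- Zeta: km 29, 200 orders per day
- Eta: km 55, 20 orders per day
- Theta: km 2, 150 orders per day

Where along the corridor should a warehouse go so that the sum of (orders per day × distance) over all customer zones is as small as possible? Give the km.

x = 32

For a sum of weighted absolute distances on a line, the optimum is the weighted median (not the mean). Total weight W = 1035; half-weight = 517.5.
Sort by position and accumulate weight:
  km 2 (Theta, w=150) → cum 150
  km 22 (Beta, w=90) → cum 240
  km 27 (Alpha, w=50) → cum 290
  km 29 (Zeta, w=200) → cum 490
  km 32 (Delta, w=300) → cum 790  ≥ 517.5 → median here
  km 44 (Epsilon, w=50) → cum 840
  km 51 (Gamma, w=175) → cum 1015
  km 55 (Eta, w=20) → cum 1035
Optimal location: km 32.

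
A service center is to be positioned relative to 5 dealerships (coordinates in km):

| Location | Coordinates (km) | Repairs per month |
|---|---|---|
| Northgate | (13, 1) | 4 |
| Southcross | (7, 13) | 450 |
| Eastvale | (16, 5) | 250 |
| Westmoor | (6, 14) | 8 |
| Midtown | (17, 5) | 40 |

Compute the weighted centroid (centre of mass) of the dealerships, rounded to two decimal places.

(10.55, 9.86)

The minimiser of Σwᵢ‖p−pᵢ‖² is the weighted centroid p* = (Σwᵢpᵢ)/(Σwᵢ).
Σwᵢ = 752.
Σwᵢxᵢ = 4·13 + 450·7 + 250·16 + 8·6 + 40·17 = 7930.
Σwᵢyᵢ = 4·1 + 450·13 + 250·5 + 8·14 + 40·5 = 7416.
x* = 7930/752 = 10.55, y* = 7416/752 = 9.86.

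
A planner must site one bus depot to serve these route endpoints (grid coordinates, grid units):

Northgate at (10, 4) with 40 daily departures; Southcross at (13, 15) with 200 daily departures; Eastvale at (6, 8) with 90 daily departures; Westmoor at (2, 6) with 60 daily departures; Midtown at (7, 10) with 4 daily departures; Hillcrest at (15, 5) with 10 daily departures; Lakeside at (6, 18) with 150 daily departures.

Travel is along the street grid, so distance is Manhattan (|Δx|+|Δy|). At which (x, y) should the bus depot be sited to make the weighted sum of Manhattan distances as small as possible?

(6, 15)

Manhattan distance separates: Σwᵢ(|x−xᵢ|+|y−yᵢ|) = Σwᵢ|x−xᵢ| + Σwᵢ|y−yᵢ|, so x and y are optimised independently as 1-D weighted medians.
Total weight W = 554; half = 277.
x-coordinate, sorted with cumulative weight:
  x=2 (Westmoor, w=60) cum 60
  x=6 (Eastvale, w=90) cum 150
  x=6 (Lakeside, w=150) cum 300  ← median
  x=7 (Midtown, w=4) cum 304
  x=10 (Northgate, w=40) cum 344
  x=13 (Southcross, w=200) cum 544
  x=15 (Hillcrest, w=10) cum 554
⇒ x* = 6
y-coordinate, sorted with cumulative weight:
  y=4 (Northgate, w=40) cum 40
  y=5 (Hillcrest, w=10) cum 50
  y=6 (Westmoor, w=60) cum 110
  y=8 (Eastvale, w=90) cum 200
  y=10 (Midtown, w=4) cum 204
  y=15 (Southcross, w=200) cum 404  ← median
  y=18 (Lakeside, w=150) cum 554
⇒ y* = 15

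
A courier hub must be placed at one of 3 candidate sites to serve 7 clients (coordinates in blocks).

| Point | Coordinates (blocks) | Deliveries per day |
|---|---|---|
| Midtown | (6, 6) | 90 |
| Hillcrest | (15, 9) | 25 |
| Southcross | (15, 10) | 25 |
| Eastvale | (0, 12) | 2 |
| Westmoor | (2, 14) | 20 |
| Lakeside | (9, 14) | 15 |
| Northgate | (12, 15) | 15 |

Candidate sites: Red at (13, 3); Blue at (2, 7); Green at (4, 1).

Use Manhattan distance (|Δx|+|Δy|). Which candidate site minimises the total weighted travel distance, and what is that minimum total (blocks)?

Total weighted distance at each candidate:
  Red (13, 3): total = 2229
  Blue (2, 7): total = 1859
  Green (4, 1): total = 2535
Minimum is at Blue with total 1859 blocks.

Blue, total 1859 blocks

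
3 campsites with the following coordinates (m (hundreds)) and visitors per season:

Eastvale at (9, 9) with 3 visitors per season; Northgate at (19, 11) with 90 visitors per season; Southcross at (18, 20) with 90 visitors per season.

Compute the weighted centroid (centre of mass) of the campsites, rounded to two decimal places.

(18.34, 15.39)

The minimiser of Σwᵢ‖p−pᵢ‖² is the weighted centroid p* = (Σwᵢpᵢ)/(Σwᵢ).
Σwᵢ = 183.
Σwᵢxᵢ = 3·9 + 90·19 + 90·18 = 3357.
Σwᵢyᵢ = 3·9 + 90·11 + 90·20 = 2817.
x* = 3357/183 = 18.34, y* = 2817/183 = 15.39.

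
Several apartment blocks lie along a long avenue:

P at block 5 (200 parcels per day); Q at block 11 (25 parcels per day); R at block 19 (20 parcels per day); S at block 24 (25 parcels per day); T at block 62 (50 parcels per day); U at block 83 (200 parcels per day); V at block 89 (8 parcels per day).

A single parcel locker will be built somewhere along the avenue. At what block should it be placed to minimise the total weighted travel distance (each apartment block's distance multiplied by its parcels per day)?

x = 24

For a sum of weighted absolute distances on a line, the optimum is the weighted median (not the mean). Total weight W = 528; half-weight = 264.
Sort by position and accumulate weight:
  block 5 (P, w=200) → cum 200
  block 11 (Q, w=25) → cum 225
  block 19 (R, w=20) → cum 245
  block 24 (S, w=25) → cum 270  ≥ 264 → median here
  block 62 (T, w=50) → cum 320
  block 83 (U, w=200) → cum 520
  block 89 (V, w=8) → cum 528
Optimal location: block 24.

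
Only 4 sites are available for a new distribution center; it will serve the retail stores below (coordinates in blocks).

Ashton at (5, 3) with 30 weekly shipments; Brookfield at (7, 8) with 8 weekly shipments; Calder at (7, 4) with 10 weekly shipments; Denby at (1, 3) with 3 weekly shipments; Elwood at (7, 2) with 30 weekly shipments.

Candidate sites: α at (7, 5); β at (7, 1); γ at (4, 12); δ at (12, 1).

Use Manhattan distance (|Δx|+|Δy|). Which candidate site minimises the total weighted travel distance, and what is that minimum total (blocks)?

Total weighted distance at each candidate:
  α (7, 5): total = 268
  β (7, 1): total = 260
  γ (4, 12): total = 892
  δ (12, 1): total = 665
Minimum is at β with total 260 blocks.

β, total 260 blocks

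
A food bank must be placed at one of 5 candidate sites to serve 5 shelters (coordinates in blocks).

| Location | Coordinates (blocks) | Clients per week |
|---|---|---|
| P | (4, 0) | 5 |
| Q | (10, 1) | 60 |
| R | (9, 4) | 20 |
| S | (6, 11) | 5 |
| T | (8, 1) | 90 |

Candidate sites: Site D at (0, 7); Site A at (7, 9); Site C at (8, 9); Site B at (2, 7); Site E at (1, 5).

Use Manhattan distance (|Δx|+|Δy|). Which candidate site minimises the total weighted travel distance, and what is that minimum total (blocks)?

Site C, total 1525 blocks

Total weighted distance at each candidate:
  Site D (0, 7): total = 2565
  Site A (7, 9): total = 1685
  Site C (8, 9): total = 1525
  Site B (2, 7): total = 2205
  Site E (1, 5): total = 2045
Minimum is at Site C with total 1525 blocks.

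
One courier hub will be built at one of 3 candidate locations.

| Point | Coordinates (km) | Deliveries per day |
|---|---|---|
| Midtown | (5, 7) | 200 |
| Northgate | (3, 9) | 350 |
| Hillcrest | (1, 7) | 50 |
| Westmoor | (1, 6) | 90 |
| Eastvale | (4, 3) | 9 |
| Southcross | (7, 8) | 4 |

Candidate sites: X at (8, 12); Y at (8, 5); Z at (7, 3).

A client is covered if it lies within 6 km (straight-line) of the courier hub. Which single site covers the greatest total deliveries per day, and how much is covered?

Coverage radius r = 6 km; a point is covered iff (Δx)²+(Δy)² ≤ 6² = 36.
  X (8, 12): covers {Midtown, Northgate, Southcross} → 554
  Y (8, 5): covers {Midtown, Eastvale, Southcross} → 213
  Z (7, 3): covers {Midtown, Eastvale, Southcross} → 213
Maximum coverage at X: 554 deliveries per day.

X, covering 554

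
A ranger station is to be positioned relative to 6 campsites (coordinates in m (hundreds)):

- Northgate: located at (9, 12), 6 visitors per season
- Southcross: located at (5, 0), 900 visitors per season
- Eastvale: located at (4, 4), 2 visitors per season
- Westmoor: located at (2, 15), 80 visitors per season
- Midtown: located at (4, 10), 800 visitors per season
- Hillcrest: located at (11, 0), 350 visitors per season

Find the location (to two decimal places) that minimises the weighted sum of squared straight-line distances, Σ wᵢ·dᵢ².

(5.51, 4.34)

The minimiser of Σwᵢ‖p−pᵢ‖² is the weighted centroid p* = (Σwᵢpᵢ)/(Σwᵢ).
Σwᵢ = 2138.
Σwᵢxᵢ = 6·9 + 900·5 + 2·4 + 80·2 + 800·4 + 350·11 = 11772.
Σwᵢyᵢ = 6·12 + 900·0 + 2·4 + 80·15 + 800·10 + 350·0 = 9280.
x* = 11772/2138 = 5.51, y* = 9280/2138 = 4.34.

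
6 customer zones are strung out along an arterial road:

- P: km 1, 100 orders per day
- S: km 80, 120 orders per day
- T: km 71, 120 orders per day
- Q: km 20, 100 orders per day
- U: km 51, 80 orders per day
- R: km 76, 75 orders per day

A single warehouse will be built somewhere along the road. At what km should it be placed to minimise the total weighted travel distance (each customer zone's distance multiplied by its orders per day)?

For a sum of weighted absolute distances on a line, the optimum is the weighted median (not the mean). Total weight W = 595; half-weight = 297.5.
Sort by position and accumulate weight:
  km 1 (P, w=100) → cum 100
  km 20 (Q, w=100) → cum 200
  km 51 (U, w=80) → cum 280
  km 71 (T, w=120) → cum 400  ≥ 297.5 → median here
  km 76 (R, w=75) → cum 475
  km 80 (S, w=120) → cum 595
Optimal location: km 71.

x = 71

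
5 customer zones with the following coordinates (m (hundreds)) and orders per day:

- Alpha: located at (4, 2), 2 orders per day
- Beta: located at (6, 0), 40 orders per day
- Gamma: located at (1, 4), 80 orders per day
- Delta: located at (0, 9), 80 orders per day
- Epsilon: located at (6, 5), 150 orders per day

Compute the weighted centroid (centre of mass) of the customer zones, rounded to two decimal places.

(3.49, 5.10)

The minimiser of Σwᵢ‖p−pᵢ‖² is the weighted centroid p* = (Σwᵢpᵢ)/(Σwᵢ).
Σwᵢ = 352.
Σwᵢxᵢ = 2·4 + 40·6 + 80·1 + 80·0 + 150·6 = 1228.
Σwᵢyᵢ = 2·2 + 40·0 + 80·4 + 80·9 + 150·5 = 1794.
x* = 1228/352 = 3.49, y* = 1794/352 = 5.10.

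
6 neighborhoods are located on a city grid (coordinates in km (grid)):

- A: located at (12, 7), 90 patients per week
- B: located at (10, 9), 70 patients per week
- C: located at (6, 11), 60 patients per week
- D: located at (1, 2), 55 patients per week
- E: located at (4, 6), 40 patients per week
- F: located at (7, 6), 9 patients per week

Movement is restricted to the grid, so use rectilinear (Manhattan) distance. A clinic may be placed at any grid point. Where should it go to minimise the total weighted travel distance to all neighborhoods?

(7, 7)

Manhattan distance separates: Σwᵢ(|x−xᵢ|+|y−yᵢ|) = Σwᵢ|x−xᵢ| + Σwᵢ|y−yᵢ|, so x and y are optimised independently as 1-D weighted medians.
Total weight W = 324; half = 162.
x-coordinate, sorted with cumulative weight:
  x=1 (D, w=55) cum 55
  x=4 (E, w=40) cum 95
  x=6 (C, w=60) cum 155
  x=7 (F, w=9) cum 164  ← median
  x=10 (B, w=70) cum 234
  x=12 (A, w=90) cum 324
⇒ x* = 7
y-coordinate, sorted with cumulative weight:
  y=2 (D, w=55) cum 55
  y=6 (E, w=40) cum 95
  y=6 (F, w=9) cum 104
  y=7 (A, w=90) cum 194  ← median
  y=9 (B, w=70) cum 264
  y=11 (C, w=60) cum 324
⇒ y* = 7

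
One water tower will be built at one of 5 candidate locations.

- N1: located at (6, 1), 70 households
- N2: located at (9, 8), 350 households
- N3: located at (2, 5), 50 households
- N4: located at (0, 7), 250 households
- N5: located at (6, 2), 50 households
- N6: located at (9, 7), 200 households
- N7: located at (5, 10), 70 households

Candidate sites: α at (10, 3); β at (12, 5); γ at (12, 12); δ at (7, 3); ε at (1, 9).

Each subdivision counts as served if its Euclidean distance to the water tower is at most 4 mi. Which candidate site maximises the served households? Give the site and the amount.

ε, covering 250

Coverage radius r = 4 mi; a point is covered iff (Δx)²+(Δy)² ≤ 4² = 16.
  α (10, 3): covers {none} → 0
  β (12, 5): covers {N6} → 200
  γ (12, 12): covers {none} → 0
  δ (7, 3): covers {N1, N5} → 120
  ε (1, 9): covers {N4} → 250
Maximum coverage at ε: 250 households.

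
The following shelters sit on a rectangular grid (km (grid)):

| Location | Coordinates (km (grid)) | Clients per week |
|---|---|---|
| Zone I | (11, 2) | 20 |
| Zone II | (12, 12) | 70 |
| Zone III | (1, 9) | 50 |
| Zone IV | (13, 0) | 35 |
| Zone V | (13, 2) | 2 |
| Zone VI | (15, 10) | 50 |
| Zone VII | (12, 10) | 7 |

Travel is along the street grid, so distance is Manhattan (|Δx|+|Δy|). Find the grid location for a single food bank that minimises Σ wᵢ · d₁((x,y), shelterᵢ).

Manhattan distance separates: Σwᵢ(|x−xᵢ|+|y−yᵢ|) = Σwᵢ|x−xᵢ| + Σwᵢ|y−yᵢ|, so x and y are optimised independently as 1-D weighted medians.
Total weight W = 234; half = 117.
x-coordinate, sorted with cumulative weight:
  x=1 (Zone III, w=50) cum 50
  x=11 (Zone I, w=20) cum 70
  x=12 (Zone II, w=70) cum 140  ← median
  x=12 (Zone VII, w=7) cum 147
  x=13 (Zone IV, w=35) cum 182
  x=13 (Zone V, w=2) cum 184
  x=15 (Zone VI, w=50) cum 234
⇒ x* = 12
y-coordinate, sorted with cumulative weight:
  y=0 (Zone IV, w=35) cum 35
  y=2 (Zone I, w=20) cum 55
  y=2 (Zone V, w=2) cum 57
  y=9 (Zone III, w=50) cum 107
  y=10 (Zone VI, w=50) cum 157  ← median
  y=10 (Zone VII, w=7) cum 164
  y=12 (Zone II, w=70) cum 234
⇒ y* = 10

(12, 10)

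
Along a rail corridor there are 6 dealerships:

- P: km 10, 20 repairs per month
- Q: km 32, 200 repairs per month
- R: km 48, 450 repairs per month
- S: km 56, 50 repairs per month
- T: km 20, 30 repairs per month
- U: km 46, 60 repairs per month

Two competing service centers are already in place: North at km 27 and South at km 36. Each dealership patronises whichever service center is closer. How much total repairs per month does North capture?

The indifferent point is the midpoint (27+36)/2 = 31.5; dealerships left of it (closer to North at 27) go to North, those right go to South.
  P at 10 (w=20) → North
  T at 20 (w=30) → North
  Q at 32 (w=200) → South
  U at 46 (w=60) → South
  R at 48 (w=450) → South
  S at 56 (w=50) → South
North captures 50; South captures 760.

50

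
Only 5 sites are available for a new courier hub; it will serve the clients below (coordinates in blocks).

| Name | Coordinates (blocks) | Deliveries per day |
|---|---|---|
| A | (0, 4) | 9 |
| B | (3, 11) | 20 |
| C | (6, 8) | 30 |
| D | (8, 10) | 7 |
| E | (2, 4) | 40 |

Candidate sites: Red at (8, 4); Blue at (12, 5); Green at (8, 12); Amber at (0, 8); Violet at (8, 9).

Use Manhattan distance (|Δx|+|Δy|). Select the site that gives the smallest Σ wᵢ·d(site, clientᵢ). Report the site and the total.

Amber, total 646 blocks

Total weighted distance at each candidate:
  Red (8, 4): total = 774
  Blue (12, 5): total = 1190
  Green (8, 12): total = 1018
  Amber (0, 8): total = 646
  Violet (8, 9): total = 794
Minimum is at Amber with total 646 blocks.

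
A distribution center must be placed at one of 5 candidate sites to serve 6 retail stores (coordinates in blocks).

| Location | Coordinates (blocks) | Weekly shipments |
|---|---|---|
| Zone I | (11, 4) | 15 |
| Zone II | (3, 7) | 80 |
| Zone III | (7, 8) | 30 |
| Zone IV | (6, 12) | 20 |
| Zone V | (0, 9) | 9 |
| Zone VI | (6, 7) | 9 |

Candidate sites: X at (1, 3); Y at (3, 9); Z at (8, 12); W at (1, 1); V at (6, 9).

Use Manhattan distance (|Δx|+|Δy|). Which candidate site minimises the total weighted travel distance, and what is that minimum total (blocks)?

Total weighted distance at each candidate:
  X (1, 3): total = 1399
  Y (3, 9): total = 697
  Z (8, 12): total = 1317
  W (1, 1): total = 1725
  V (6, 9): total = 742
Minimum is at Y with total 697 blocks.

Y, total 697 blocks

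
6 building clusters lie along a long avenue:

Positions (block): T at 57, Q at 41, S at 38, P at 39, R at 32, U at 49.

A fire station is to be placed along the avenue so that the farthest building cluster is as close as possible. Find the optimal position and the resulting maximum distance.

The 1-center on a line is the midpoint of the two extreme points: leftmost at 32, rightmost at 57.
Optimal location = (32 + 57)/2 = 44.5; maximum distance = (57 − 32)/2 = 12.5.

location 44.5, max distance 12.5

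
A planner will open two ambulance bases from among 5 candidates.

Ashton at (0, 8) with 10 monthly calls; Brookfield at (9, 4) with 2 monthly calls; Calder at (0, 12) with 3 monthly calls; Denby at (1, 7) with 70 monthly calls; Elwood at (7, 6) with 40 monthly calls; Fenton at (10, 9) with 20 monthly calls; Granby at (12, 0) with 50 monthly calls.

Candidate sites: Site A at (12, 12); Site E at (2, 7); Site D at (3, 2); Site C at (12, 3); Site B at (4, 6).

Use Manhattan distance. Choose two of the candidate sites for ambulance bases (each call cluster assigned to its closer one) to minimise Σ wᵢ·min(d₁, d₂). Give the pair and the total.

Evaluate every pair (each demand assigned to the nearer of the two):
  {Site E, Site C}: total = 679
  {Site C, Site B}: total = 808
  {Site A, Site E}: total = 1081
  {Site E, Site D}: total = 1127
  {Site E, Site B}: total = 1135
  {Site A, Site B}: total = 1204
  {Site D, Site B}: total = 1234
  {Site D, Site C}: total = 1257
  {Site A, Site D}: total = 1602
  {Site A, Site C}: total = 1824
Best pair: {Site E, Site C} with total 679.

{Site E, Site C}, total 679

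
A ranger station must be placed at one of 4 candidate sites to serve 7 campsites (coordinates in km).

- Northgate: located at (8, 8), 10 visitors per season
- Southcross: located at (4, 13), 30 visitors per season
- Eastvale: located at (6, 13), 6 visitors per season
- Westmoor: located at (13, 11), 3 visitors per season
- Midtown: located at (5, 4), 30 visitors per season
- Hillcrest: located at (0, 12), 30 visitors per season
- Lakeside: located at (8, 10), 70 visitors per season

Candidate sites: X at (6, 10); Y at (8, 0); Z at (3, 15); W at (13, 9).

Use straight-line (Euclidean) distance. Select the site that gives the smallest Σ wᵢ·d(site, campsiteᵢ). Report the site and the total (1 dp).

Total weighted distance at each candidate:
  X (6, 10): total = 687.9
  Y (8, 0): total = 1885.9
  Z (3, 15): total = 1164.7
  W (13, 9): total = 1441.0
Minimum is at X with total 687.9 km.

X, total 687.9 km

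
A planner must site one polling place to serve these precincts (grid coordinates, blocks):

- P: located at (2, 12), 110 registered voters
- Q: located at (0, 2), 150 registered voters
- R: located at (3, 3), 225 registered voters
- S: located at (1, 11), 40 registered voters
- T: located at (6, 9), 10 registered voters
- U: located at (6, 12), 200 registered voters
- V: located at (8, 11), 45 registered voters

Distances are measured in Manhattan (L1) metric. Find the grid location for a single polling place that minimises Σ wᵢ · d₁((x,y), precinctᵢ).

Manhattan distance separates: Σwᵢ(|x−xᵢ|+|y−yᵢ|) = Σwᵢ|x−xᵢ| + Σwᵢ|y−yᵢ|, so x and y are optimised independently as 1-D weighted medians.
Total weight W = 780; half = 390.
x-coordinate, sorted with cumulative weight:
  x=0 (Q, w=150) cum 150
  x=1 (S, w=40) cum 190
  x=2 (P, w=110) cum 300
  x=3 (R, w=225) cum 525  ← median
  x=6 (T, w=10) cum 535
  x=6 (U, w=200) cum 735
  x=8 (V, w=45) cum 780
⇒ x* = 3
y-coordinate, sorted with cumulative weight:
  y=2 (Q, w=150) cum 150
  y=3 (R, w=225) cum 375
  y=9 (T, w=10) cum 385
  y=11 (S, w=40) cum 425  ← median
  y=11 (V, w=45) cum 470
  y=12 (P, w=110) cum 580
  y=12 (U, w=200) cum 780
⇒ y* = 11

(3, 11)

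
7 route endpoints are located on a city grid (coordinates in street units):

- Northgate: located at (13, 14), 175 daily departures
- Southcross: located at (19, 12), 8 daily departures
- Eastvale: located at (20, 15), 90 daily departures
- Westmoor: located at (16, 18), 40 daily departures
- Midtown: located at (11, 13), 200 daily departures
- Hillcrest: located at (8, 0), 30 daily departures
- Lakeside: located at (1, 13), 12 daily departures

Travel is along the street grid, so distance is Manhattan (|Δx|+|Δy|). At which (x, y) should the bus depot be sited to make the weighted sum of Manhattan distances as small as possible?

(13, 14)

Manhattan distance separates: Σwᵢ(|x−xᵢ|+|y−yᵢ|) = Σwᵢ|x−xᵢ| + Σwᵢ|y−yᵢ|, so x and y are optimised independently as 1-D weighted medians.
Total weight W = 555; half = 277.5.
x-coordinate, sorted with cumulative weight:
  x=1 (Lakeside, w=12) cum 12
  x=8 (Hillcrest, w=30) cum 42
  x=11 (Midtown, w=200) cum 242
  x=13 (Northgate, w=175) cum 417  ← median
  x=16 (Westmoor, w=40) cum 457
  x=19 (Southcross, w=8) cum 465
  x=20 (Eastvale, w=90) cum 555
⇒ x* = 13
y-coordinate, sorted with cumulative weight:
  y=0 (Hillcrest, w=30) cum 30
  y=12 (Southcross, w=8) cum 38
  y=13 (Midtown, w=200) cum 238
  y=13 (Lakeside, w=12) cum 250
  y=14 (Northgate, w=175) cum 425  ← median
  y=15 (Eastvale, w=90) cum 515
  y=18 (Westmoor, w=40) cum 555
⇒ y* = 14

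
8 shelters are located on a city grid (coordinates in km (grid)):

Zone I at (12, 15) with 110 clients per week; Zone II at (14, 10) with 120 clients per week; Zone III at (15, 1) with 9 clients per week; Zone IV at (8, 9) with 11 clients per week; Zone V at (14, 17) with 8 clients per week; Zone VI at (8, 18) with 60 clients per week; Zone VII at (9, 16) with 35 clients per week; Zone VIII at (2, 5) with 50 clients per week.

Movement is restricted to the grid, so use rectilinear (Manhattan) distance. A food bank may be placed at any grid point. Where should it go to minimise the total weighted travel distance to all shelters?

(12, 15)

Manhattan distance separates: Σwᵢ(|x−xᵢ|+|y−yᵢ|) = Σwᵢ|x−xᵢ| + Σwᵢ|y−yᵢ|, so x and y are optimised independently as 1-D weighted medians.
Total weight W = 403; half = 201.5.
x-coordinate, sorted with cumulative weight:
  x=2 (Zone VIII, w=50) cum 50
  x=8 (Zone IV, w=11) cum 61
  x=8 (Zone VI, w=60) cum 121
  x=9 (Zone VII, w=35) cum 156
  x=12 (Zone I, w=110) cum 266  ← median
  x=14 (Zone II, w=120) cum 386
  x=14 (Zone V, w=8) cum 394
  x=15 (Zone III, w=9) cum 403
⇒ x* = 12
y-coordinate, sorted with cumulative weight:
  y=1 (Zone III, w=9) cum 9
  y=5 (Zone VIII, w=50) cum 59
  y=9 (Zone IV, w=11) cum 70
  y=10 (Zone II, w=120) cum 190
  y=15 (Zone I, w=110) cum 300  ← median
  y=16 (Zone VII, w=35) cum 335
  y=17 (Zone V, w=8) cum 343
  y=18 (Zone VI, w=60) cum 403
⇒ y* = 15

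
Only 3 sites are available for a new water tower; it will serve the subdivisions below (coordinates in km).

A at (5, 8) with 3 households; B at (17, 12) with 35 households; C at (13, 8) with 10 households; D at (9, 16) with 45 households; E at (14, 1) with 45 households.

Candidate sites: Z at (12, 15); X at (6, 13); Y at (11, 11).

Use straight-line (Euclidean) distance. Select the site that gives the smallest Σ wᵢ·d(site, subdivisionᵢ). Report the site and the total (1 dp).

Y, total 981.2 km

Total weighted distance at each candidate:
  Z (12, 15): total = 1083.2
  X (6, 13): total = 1327.8
  Y (11, 11): total = 981.2
Minimum is at Y with total 981.2 km.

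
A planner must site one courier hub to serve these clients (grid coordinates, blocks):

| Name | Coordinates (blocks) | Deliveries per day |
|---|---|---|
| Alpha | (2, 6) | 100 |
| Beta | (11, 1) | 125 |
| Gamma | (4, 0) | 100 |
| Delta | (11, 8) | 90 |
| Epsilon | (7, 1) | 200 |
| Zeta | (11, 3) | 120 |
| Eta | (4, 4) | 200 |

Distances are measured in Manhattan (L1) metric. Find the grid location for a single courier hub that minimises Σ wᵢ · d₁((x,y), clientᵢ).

Manhattan distance separates: Σwᵢ(|x−xᵢ|+|y−yᵢ|) = Σwᵢ|x−xᵢ| + Σwᵢ|y−yᵢ|, so x and y are optimised independently as 1-D weighted medians.
Total weight W = 935; half = 467.5.
x-coordinate, sorted with cumulative weight:
  x=2 (Alpha, w=100) cum 100
  x=4 (Gamma, w=100) cum 200
  x=4 (Eta, w=200) cum 400
  x=7 (Epsilon, w=200) cum 600  ← median
  x=11 (Beta, w=125) cum 725
  x=11 (Delta, w=90) cum 815
  x=11 (Zeta, w=120) cum 935
⇒ x* = 7
y-coordinate, sorted with cumulative weight:
  y=0 (Gamma, w=100) cum 100
  y=1 (Beta, w=125) cum 225
  y=1 (Epsilon, w=200) cum 425
  y=3 (Zeta, w=120) cum 545  ← median
  y=4 (Eta, w=200) cum 745
  y=6 (Alpha, w=100) cum 845
  y=8 (Delta, w=90) cum 935
⇒ y* = 3

(7, 3)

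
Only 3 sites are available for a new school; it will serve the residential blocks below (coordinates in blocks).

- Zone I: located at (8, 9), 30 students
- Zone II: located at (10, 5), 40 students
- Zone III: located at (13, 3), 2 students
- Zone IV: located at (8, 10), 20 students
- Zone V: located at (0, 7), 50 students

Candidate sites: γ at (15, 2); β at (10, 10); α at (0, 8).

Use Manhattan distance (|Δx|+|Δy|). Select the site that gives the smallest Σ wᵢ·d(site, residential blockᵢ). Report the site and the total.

β, total 1000 blocks

Total weighted distance at each candidate:
  γ (15, 2): total = 2046
  β (10, 10): total = 1000
  α (0, 8): total = 1076
Minimum is at β with total 1000 blocks.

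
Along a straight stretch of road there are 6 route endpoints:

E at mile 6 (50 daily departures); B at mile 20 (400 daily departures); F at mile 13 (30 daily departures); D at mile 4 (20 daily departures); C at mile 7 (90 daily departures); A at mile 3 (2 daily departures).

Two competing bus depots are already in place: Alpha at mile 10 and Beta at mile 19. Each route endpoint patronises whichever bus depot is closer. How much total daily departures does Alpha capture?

192

The indifferent point is the midpoint (10+19)/2 = 14.5; route endpoints left of it (closer to Alpha at 10) go to Alpha, those right go to Beta.
  A at 3 (w=2) → Alpha
  D at 4 (w=20) → Alpha
  E at 6 (w=50) → Alpha
  C at 7 (w=90) → Alpha
  F at 13 (w=30) → Alpha
  B at 20 (w=400) → Beta
Alpha captures 192; Beta captures 400.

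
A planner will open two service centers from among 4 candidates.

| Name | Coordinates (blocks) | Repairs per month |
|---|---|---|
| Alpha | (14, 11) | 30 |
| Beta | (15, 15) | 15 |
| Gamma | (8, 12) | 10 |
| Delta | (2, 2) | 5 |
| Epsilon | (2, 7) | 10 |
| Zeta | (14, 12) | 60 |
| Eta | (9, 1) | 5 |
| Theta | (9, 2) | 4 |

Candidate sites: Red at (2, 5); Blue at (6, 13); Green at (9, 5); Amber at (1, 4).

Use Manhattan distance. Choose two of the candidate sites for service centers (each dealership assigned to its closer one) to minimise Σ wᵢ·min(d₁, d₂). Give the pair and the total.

{Red, Blue}, total 1165

Evaluate every pair (each demand assigned to the nearer of the two):
  {Red, Blue}: total = 1165
  {Blue, Amber}: total = 1185
  {Blue, Green}: total = 1207
  {Red, Green}: total = 1437
  {Green, Amber}: total = 1457
  {Red, Amber}: total = 2285
Best pair: {Red, Blue} with total 1165.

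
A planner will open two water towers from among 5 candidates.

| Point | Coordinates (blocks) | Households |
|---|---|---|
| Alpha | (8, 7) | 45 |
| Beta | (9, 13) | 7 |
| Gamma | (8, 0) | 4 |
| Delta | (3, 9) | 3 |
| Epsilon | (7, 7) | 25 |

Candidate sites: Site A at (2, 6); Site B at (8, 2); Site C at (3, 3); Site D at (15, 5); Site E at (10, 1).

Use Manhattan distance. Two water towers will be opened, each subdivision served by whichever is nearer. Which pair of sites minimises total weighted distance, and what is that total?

{Site A, Site B}, total 479

Evaluate every pair (each demand assigned to the nearer of the two):
  {Site A, Site B}: total = 479
  {Site B, Site C}: total = 485
  {Site B, Site D}: total = 503
  {Site B, Site E}: total = 503
  {Site A, Site E}: total = 580
  {Site A, Site C}: total = 607
  {Site A, Site D}: total = 623
  {Site C, Site E}: total = 681
  {Site D, Site E}: total = 733
  {Site C, Site D}: total = 753
Best pair: {Site A, Site B} with total 479.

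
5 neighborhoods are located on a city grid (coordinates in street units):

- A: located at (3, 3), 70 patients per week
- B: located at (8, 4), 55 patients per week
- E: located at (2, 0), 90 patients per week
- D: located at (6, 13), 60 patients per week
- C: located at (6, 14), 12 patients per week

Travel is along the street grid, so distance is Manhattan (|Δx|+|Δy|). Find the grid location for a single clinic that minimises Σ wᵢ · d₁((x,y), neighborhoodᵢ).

Manhattan distance separates: Σwᵢ(|x−xᵢ|+|y−yᵢ|) = Σwᵢ|x−xᵢ| + Σwᵢ|y−yᵢ|, so x and y are optimised independently as 1-D weighted medians.
Total weight W = 287; half = 143.5.
x-coordinate, sorted with cumulative weight:
  x=2 (E, w=90) cum 90
  x=3 (A, w=70) cum 160  ← median
  x=6 (D, w=60) cum 220
  x=6 (C, w=12) cum 232
  x=8 (B, w=55) cum 287
⇒ x* = 3
y-coordinate, sorted with cumulative weight:
  y=0 (E, w=90) cum 90
  y=3 (A, w=70) cum 160  ← median
  y=4 (B, w=55) cum 215
  y=13 (D, w=60) cum 275
  y=14 (C, w=12) cum 287
⇒ y* = 3

(3, 3)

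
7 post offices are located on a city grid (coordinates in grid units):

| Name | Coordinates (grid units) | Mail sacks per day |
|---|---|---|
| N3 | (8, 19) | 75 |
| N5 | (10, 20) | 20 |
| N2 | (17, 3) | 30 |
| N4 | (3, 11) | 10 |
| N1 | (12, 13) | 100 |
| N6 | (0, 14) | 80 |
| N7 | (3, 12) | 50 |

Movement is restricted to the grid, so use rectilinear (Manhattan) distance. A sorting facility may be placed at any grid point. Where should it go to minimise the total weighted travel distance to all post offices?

Manhattan distance separates: Σwᵢ(|x−xᵢ|+|y−yᵢ|) = Σwᵢ|x−xᵢ| + Σwᵢ|y−yᵢ|, so x and y are optimised independently as 1-D weighted medians.
Total weight W = 365; half = 182.5.
x-coordinate, sorted with cumulative weight:
  x=0 (N6, w=80) cum 80
  x=3 (N4, w=10) cum 90
  x=3 (N7, w=50) cum 140
  x=8 (N3, w=75) cum 215  ← median
  x=10 (N5, w=20) cum 235
  x=12 (N1, w=100) cum 335
  x=17 (N2, w=30) cum 365
⇒ x* = 8
y-coordinate, sorted with cumulative weight:
  y=3 (N2, w=30) cum 30
  y=11 (N4, w=10) cum 40
  y=12 (N7, w=50) cum 90
  y=13 (N1, w=100) cum 190  ← median
  y=14 (N6, w=80) cum 270
  y=19 (N3, w=75) cum 345
  y=20 (N5, w=20) cum 365
⇒ y* = 13

(8, 13)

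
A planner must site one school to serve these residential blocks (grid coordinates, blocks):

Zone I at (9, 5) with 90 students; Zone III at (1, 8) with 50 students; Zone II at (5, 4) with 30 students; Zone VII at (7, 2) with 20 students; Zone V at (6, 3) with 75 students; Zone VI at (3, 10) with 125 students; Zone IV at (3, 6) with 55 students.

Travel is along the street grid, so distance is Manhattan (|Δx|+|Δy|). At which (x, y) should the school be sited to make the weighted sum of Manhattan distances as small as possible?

(3, 6)

Manhattan distance separates: Σwᵢ(|x−xᵢ|+|y−yᵢ|) = Σwᵢ|x−xᵢ| + Σwᵢ|y−yᵢ|, so x and y are optimised independently as 1-D weighted medians.
Total weight W = 445; half = 222.5.
x-coordinate, sorted with cumulative weight:
  x=1 (Zone III, w=50) cum 50
  x=3 (Zone VI, w=125) cum 175
  x=3 (Zone IV, w=55) cum 230  ← median
  x=5 (Zone II, w=30) cum 260
  x=6 (Zone V, w=75) cum 335
  x=7 (Zone VII, w=20) cum 355
  x=9 (Zone I, w=90) cum 445
⇒ x* = 3
y-coordinate, sorted with cumulative weight:
  y=2 (Zone VII, w=20) cum 20
  y=3 (Zone V, w=75) cum 95
  y=4 (Zone II, w=30) cum 125
  y=5 (Zone I, w=90) cum 215
  y=6 (Zone IV, w=55) cum 270  ← median
  y=8 (Zone III, w=50) cum 320
  y=10 (Zone VI, w=125) cum 445
⇒ y* = 6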